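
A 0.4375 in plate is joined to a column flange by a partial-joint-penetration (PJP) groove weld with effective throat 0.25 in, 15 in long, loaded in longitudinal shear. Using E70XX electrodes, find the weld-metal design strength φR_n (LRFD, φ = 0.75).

E70XX → F_EXX = 70 ksi.
Effective throat (given) t_e = 0.25 in.
A_we = 0.25 × 15 = 3.75 in².
F_nw = 0.6 F_EXX = 42 ksi.
φR_n = 0.75 × 42 × 3.75 = 118.1 kips.

φR_n ≈ 118 kips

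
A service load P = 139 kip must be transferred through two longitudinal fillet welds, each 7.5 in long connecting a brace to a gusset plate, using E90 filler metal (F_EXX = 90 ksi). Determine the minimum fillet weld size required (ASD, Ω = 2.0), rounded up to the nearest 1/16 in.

w = 1/2 in

Total weld length L = 15 in.
Required throat t_e = P × Ω / (0.6 F_EXX × L) = 139 × 2.0 / (0.6 × 90 × 15) = 0.3432 in.
Required leg w = t_e / 0.707 = 0.4854 in → use 1/2 in.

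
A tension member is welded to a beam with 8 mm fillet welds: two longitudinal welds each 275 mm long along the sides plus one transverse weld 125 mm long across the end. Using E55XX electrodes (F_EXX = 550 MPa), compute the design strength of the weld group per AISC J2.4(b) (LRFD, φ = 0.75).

φR_n ≈ 945 kN

t_e = 0.707 × 8 = 5.656 mm.
R_nwl = 0.6 × 550 × 5.656 × 550 × 10⁻³ = 1027 kN (longitudinal, 2 welds).
R_nwt = 0.6 × 550 × 5.656 × 125 × 10⁻³ = 233.3 kN (transverse, base value).
(i) R_nwl + R_nwt = 1260 kN; (ii) 0.85 R_nwl + 1.5 R_nwt = 1223 kN.
R_n = max = 1260 kN [governs: (i)]; φR_n = 944.9 kN.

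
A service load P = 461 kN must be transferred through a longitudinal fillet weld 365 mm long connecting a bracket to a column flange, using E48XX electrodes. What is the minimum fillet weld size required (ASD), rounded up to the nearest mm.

E48XX → F_EXX = 480 MPa.
Total weld length L = 365 mm.
Required throat t_e = P × Ω / (0.6 F_EXX × L) = 461 × 2.0 / (0.6 × 480 × 365 × 10⁻³) = 8.771 mm.
Required leg w = t_e / 0.707 = 12.41 mm → use 13 mm.

w = 13 mm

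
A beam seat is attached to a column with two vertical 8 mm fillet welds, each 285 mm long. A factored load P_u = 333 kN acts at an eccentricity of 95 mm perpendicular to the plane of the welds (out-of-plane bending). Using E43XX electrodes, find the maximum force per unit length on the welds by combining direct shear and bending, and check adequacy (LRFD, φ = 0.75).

f_max ≈ 1310 N/mm; NOT adequate

E43XX → F_EXX = 430 MPa.
L_w = 2 × 285 = 570 mm; section modulus (unit throat) S = 2 × L²/6 = 27080 mm².
Direct shear f_v = P/L_w = 333×10³/570 = 584.2 N/mm.
Moment M = P × e = 333×10³ × 95 = 31635000 N·mm; bending f_b = M/S = 1168 N/mm.
f_max = √(f_v² + f_b²) = √(584.2² + 1168²) = 1306 N/mm.
φr_n = 0.75 × 0.6 × 430 × (0.707 × 8) = 1094 N/mm → NOT adequate.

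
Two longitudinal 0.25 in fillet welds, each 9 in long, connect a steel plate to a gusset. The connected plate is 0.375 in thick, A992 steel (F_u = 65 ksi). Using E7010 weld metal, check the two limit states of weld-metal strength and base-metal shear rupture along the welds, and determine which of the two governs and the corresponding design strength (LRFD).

φR_n ≈ 100 kips (weld metal governs)

E70XX → F_EXX = 70 ksi.
t_e = 0.707 × 0.25 = 0.1767 in; L = 18 in.
Weld metal: φR_n = 0.75 × 0.6 × 70 × 0.1767 × 18 = 100.2 kips.
Base metal (shear rupture): φR_n = 0.75 × 0.6 × 65 × 0.375 × 18 = 197.4 kips.
Governing: weld metal.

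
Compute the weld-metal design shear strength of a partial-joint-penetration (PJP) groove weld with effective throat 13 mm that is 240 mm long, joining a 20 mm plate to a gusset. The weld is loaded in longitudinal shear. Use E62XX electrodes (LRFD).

φR_n ≈ 870 kN

E62XX → F_EXX = 620 MPa.
Effective throat (given) t_e = 13 mm.
A_we = 13 × 240 = 3120 mm².
F_nw = 0.6 F_EXX = 372 MPa.
φR_n = 0.75 × 372 × 3120 × 10⁻³ = 870.5 kN.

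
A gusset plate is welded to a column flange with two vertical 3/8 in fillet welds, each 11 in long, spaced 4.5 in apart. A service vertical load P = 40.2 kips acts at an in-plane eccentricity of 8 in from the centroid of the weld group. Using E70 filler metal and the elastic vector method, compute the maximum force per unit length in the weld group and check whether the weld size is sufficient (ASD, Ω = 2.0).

f_max ≈ 6.65 kip/in; NOT adequate

E70XX → F_EXX = 70 ksi.
Total weld length L_w = 22 in. Treat welds as unit-width lines.
Polar moment about centroid: J = 2[d³/12 + d(b/2)²] = 2[11³/12 + 11×2.25²] = 333.2 in³.
Direct shear f_v = P/L_w = 40.2 / 22 = 1.827 kip/in (vertical).
Torsion M = P·e = 40.2 × 8 = 321.6 kip·in.
Critical point at (x, y) = (2.25, 5.5) from centroid. f_tx = M·y/J = 5.308 kip/in; f_ty = M·x/J = 2.172 kip/in.
Resultant f_max = √[f_tx² + (f_v + f_ty)²] = √[5.308² + (1.827 + 2.172)²] = 6.646 kip/in.
Capacity per unit length: r_n/Ω = (1/2.0) × 0.6 × 70 × (0.707 × 0.375) = 5.568 kip/in.
6.646 > 5.568 → NOT adequate.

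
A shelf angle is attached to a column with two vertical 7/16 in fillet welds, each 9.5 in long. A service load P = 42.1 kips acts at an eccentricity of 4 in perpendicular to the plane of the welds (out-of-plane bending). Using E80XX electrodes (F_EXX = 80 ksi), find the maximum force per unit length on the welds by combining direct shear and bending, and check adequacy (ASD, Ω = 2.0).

L_w = 2 × 9.5 = 19 in; section modulus (unit throat) S = 2 × L²/6 = 30.08 in².
Direct shear f_v = P/L_w = 42.1/19 = 2.216 kip/in.
Moment M = P × e = 42.1 × 4 = 168.4 kip·in; bending f_b = M/S = 5.598 kip/in.
f_max = √(f_v² + f_b²) = √(2.216² + 5.598²) = 6.02 kip/in.
r_n/Ω = (1/2.0) × 0.6 × 80 × (0.707 × 0.4375) = 7.423 kip/in → adequate.

f_max ≈ 6.02 kip/in; adequate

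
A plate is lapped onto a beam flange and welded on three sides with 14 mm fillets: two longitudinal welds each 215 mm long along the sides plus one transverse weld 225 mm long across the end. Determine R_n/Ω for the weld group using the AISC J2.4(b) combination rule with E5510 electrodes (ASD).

E55XX → F_EXX = 550 MPa.
t_e = 0.707 × 14 = 9.898 mm.
R_nwl = 0.6 × 550 × 9.898 × 430 × 10⁻³ = 1405 kN (longitudinal, 2 welds).
R_nwt = 0.6 × 550 × 9.898 × 225 × 10⁻³ = 734.9 kN (transverse, base value).
(i) R_nwl + R_nwt = 2139 kN; (ii) 0.85 R_nwl + 1.5 R_nwt = 2296 kN.
R_n = max = 2296 kN [governs: (ii)]; R_n/Ω = 1148 kN.

R_n/Ω ≈ 1150 kN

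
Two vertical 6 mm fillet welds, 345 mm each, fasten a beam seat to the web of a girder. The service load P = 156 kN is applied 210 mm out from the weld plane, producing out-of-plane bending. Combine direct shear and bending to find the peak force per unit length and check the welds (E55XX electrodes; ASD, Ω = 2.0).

f_max ≈ 856 N/mm; NOT adequate

E55XX → F_EXX = 550 MPa.
L_w = 2 × 345 = 690 mm; section modulus (unit throat) S = 2 × L²/6 = 39680 mm².
Direct shear f_v = P/L_w = 156×10³/690 = 226.1 N/mm.
Moment M = P × e = 156×10³ × 210 = 32760000 N·mm; bending f_b = M/S = 825.7 N/mm.
f_max = √(f_v² + f_b²) = √(226.1² + 825.7²) = 856.1 N/mm.
r_n/Ω = (1/2.0) × 0.6 × 550 × (0.707 × 6) = 699.9 N/mm → NOT adequate.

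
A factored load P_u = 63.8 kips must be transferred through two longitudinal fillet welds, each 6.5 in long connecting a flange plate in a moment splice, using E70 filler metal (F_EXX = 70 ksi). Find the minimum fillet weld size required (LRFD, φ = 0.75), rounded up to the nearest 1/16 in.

w = 1/4 in

Total weld length L = 13 in.
Required throat t_e = P_u / (φ × 0.6 F_EXX × L) = 63.8 / (0.75 × 0.6 × 70 × 13) = 0.1558 in.
Required leg w = t_e / 0.707 = 0.2204 in → use 1/4 in.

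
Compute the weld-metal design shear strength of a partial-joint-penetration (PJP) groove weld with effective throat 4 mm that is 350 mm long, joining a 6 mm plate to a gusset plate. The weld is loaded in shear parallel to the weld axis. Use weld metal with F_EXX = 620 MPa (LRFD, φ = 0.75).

Effective throat (given) t_e = 4 mm.
A_we = 4 × 350 = 1400 mm².
F_nw = 0.6 F_EXX = 372 MPa.
φR_n = 0.75 × 372 × 1400 × 10⁻³ = 390.6 kN.

φR_n ≈ 391 kN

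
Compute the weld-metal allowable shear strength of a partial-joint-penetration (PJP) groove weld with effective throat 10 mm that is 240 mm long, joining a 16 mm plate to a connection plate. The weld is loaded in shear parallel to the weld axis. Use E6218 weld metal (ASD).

R_n/Ω ≈ 446 kN

E62XX → F_EXX = 620 MPa.
Effective throat (given) t_e = 10 mm.
A_we = 10 × 240 = 2400 mm².
F_nw = 0.6 F_EXX = 372 MPa.
R_n/Ω = (372 × 2400) / 2.0 × 10⁻³ = 446.4 kN.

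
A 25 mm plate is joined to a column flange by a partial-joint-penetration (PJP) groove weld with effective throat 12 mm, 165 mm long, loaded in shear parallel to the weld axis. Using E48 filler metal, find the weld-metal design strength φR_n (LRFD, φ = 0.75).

φR_n ≈ 428 kN

E48XX → F_EXX = 480 MPa.
Effective throat (given) t_e = 12 mm.
A_we = 12 × 165 = 1980 mm².
F_nw = 0.6 F_EXX = 288 MPa.
φR_n = 0.75 × 288 × 1980 × 10⁻³ = 427.7 kN.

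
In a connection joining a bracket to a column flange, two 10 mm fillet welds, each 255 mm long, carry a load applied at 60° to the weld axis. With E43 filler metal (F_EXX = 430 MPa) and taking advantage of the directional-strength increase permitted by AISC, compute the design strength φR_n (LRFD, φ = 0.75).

φR_n ≈ 979 kN

t_e = 0.707 × 10 = 7.07 mm; A_we = 7.07 × 510 = 3606 mm².
Directional factor: 1.0 + 0.5 sin^1.5(60°) = 1.403.
F_nw = 0.6 × 430 × 1.403 = 362 MPa.
φR_n = 0.75 × 362 × 3606 × 10⁻³ = 978.9 kN.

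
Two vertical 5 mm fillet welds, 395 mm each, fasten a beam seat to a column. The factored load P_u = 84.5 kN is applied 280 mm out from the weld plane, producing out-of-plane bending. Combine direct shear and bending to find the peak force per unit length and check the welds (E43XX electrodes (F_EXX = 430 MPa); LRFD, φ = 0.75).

L_w = 2 × 395 = 790 mm; section modulus (unit throat) S = 2 × L²/6 = 52010 mm².
Direct shear f_v = P/L_w = 84.5×10³/790 = 107 N/mm.
Moment M = P × e = 84.5×10³ × 280 = 23660000 N·mm; bending f_b = M/S = 454.9 N/mm.
f_max = √(f_v² + f_b²) = √(107² + 454.9²) = 467.3 N/mm.
φr_n = 0.75 × 0.6 × 430 × (0.707 × 5) = 684 N/mm → adequate.

f_max ≈ 467 N/mm; adequate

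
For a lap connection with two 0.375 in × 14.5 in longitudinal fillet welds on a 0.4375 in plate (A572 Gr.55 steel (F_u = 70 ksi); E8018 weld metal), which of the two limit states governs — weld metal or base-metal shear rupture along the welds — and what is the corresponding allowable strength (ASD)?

E80XX → F_EXX = 80 ksi.
t_e = 0.707 × 0.375 = 0.2651 in; L = 29 in.
Weld metal: R_n/Ω = (1/2.0) × 0.6 × 80 × 0.2651 × 29 = 184.5 kip.
Base metal (shear rupture): R_n/Ω = (1/2.0) × 0.6 × 70 × 0.4375 × 29 = 266.4 kip.
Governing: weld metal.

R_n/Ω ≈ 185 kip (weld metal governs)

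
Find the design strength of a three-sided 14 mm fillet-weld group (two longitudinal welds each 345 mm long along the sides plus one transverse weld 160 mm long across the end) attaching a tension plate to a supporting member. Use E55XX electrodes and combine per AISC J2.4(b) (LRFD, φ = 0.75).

E55XX → F_EXX = 550 MPa.
t_e = 0.707 × 14 = 9.898 mm.
R_nwl = 0.6 × 550 × 9.898 × 690 × 10⁻³ = 2254 kN (longitudinal, 2 welds).
R_nwt = 0.6 × 550 × 9.898 × 160 × 10⁻³ = 522.6 kN (transverse, base value).
(i) R_nwl + R_nwt = 2776 kN; (ii) 0.85 R_nwl + 1.5 R_nwt = 2700 kN.
R_n = max = 2776 kN [governs: (i)]; φR_n = 2082 kN.

φR_n ≈ 2080 kN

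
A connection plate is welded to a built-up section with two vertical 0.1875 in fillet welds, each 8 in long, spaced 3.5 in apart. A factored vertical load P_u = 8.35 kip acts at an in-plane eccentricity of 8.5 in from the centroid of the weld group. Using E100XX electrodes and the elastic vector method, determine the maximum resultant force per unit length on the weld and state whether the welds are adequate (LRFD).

E100XX → F_EXX = 100 ksi.
Total weld length L_w = 16 in. Treat welds as unit-width lines.
Polar moment about centroid: J = 2[d³/12 + d(b/2)²] = 2[8³/12 + 8×1.75²] = 134.3 in³.
Direct shear f_v = P/L_w = 8.35 / 16 = 0.5219 kip/in (vertical).
Torsion M = P·e = 8.35 × 8.5 = 70.975 kip·in.
Critical point at (x, y) = (1.75, 4) from centroid. f_tx = M·y/J = 2.113 kip/in; f_ty = M·x/J = 0.9246 kip/in.
Resultant f_max = √[f_tx² + (f_v + f_ty)²] = √[2.113² + (0.5219 + 0.9246)²] = 2.561 kip/in.
Capacity per unit length: φr_n = 0.75 × 0.6 × 100 × (0.707 × 0.1875) = 5.965 kip/in.
2.561 ≤ 5.965 → adequate.

f_max ≈ 2.56 kip/in; adequate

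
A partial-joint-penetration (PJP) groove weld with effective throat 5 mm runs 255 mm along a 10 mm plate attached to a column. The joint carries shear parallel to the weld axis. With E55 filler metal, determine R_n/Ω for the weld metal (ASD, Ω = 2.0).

R_n/Ω ≈ 210 kN

E55XX → F_EXX = 550 MPa.
Effective throat (given) t_e = 5 mm.
A_we = 5 × 255 = 1275 mm².
F_nw = 0.6 F_EXX = 330 MPa.
R_n/Ω = (330 × 1275) / 2.0 × 10⁻³ = 210.4 kN.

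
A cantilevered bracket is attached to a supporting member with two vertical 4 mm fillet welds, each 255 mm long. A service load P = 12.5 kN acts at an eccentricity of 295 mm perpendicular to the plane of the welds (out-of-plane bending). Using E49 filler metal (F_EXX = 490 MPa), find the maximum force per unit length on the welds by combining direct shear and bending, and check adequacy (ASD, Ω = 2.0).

L_w = 2 × 255 = 510 mm; section modulus (unit throat) S = 2 × L²/6 = 21680 mm².
Direct shear f_v = P/L_w = 12.5×10³/510 = 24.51 N/mm.
Moment M = P × e = 12.5×10³ × 295 = 3687500 N·mm; bending f_b = M/S = 170.1 N/mm.
f_max = √(f_v² + f_b²) = √(24.51² + 170.1²) = 171.9 N/mm.
r_n/Ω = (1/2.0) × 0.6 × 490 × (0.707 × 4) = 415.7 N/mm → adequate.

f_max ≈ 172 N/mm; adequate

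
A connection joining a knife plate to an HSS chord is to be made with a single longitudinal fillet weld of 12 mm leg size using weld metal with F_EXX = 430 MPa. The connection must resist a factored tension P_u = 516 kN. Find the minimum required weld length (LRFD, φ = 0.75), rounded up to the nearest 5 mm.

Throat t_e = 0.707 × 12 = 8.484 mm.
φr_n = 0.75 × 0.6 × 430 × 8.484 × 10⁻³ = 1.642 kN/mm.
L_req = P_u / φr_n = 516 / 1.642 = 314.3 mm total.
Round up → use L = 315 mm.

L = 315 mm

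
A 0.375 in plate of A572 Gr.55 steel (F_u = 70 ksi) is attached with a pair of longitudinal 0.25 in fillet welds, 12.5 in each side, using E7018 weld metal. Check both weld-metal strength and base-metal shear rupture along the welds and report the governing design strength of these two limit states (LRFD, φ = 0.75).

E70XX → F_EXX = 70 ksi.
t_e = 0.707 × 0.25 = 0.1767 in; L = 25 in.
Weld metal: φR_n = 0.75 × 0.6 × 70 × 0.1767 × 25 = 139.2 kip.
Base metal (shear rupture): φR_n = 0.75 × 0.6 × 70 × 0.375 × 25 = 295.3 kip.
Governing: weld metal.

φR_n ≈ 139 kip (weld metal governs)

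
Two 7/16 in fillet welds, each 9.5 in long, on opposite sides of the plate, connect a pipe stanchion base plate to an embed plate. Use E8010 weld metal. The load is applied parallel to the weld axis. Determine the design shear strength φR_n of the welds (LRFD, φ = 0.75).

E80XX → F_EXX = 80 ksi.
Effective throat t_e = 0.707 × 0.4375 = 0.3093 in.
Total length L = 19 in; A_we = 0.3093 × 19 = 5.877 in².
F_nw = 0.6 F_EXX = 0.6 × 80 = 48 ksi.
φR_n = 0.75 × 48 × 5.877 = 211.6 kip.

φR_n ≈ 212 kip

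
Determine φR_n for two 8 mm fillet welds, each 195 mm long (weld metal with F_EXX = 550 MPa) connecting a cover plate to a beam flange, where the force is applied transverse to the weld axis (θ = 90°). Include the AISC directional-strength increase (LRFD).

t_e = 0.707 × 8 = 5.656 mm; A_we = 5.656 × 390 = 2206 mm².
Directional factor: 1.0 + 0.5 sin^1.5(90°) = 1.5.
F_nw = 0.6 × 550 × 1.5 = 495 MPa.
φR_n = 0.75 × 495 × 2206 × 10⁻³ = 818.9 kN.

φR_n ≈ 819 kN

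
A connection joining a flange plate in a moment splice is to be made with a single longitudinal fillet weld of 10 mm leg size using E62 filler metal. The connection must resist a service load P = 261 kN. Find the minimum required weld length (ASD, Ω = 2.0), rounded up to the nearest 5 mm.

E62XX → F_EXX = 620 MPa.
Throat t_e = 0.707 × 10 = 7.07 mm.
r_n/Ω = (0.6 × 620 × 7.07) / 2.0 = 1315 N/mm = 1.315 kN/mm.
L_req = P / (r_n/Ω) = 261 / 1.315 = 198.5 mm total.
Round up → use L = 200 mm.

L = 200 mm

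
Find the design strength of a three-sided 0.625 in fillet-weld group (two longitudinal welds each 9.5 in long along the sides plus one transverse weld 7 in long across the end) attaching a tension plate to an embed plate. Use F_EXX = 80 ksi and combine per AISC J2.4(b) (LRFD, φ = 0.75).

φR_n ≈ 424 kips

t_e = 0.707 × 0.625 = 0.4419 in.
R_nwl = 0.6 × 80 × 0.4419 × 19 = 403 kips (longitudinal, 2 welds).
R_nwt = 0.6 × 80 × 0.4419 × 7 = 148.5 kips (transverse, base value).
(i) R_nwl + R_nwt = 551.5 kips; (ii) 0.85 R_nwl + 1.5 R_nwt = 565.2 kips.
R_n = max = 565.2 kips [governs: (ii)]; φR_n = 423.9 kips.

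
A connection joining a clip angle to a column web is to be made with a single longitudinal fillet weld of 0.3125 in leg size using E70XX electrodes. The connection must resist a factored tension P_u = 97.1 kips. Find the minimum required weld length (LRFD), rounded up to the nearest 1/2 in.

L = 14 in

E70XX → F_EXX = 70 ksi.
Throat t_e = 0.707 × 0.3125 = 0.2209 in.
φr_n = 0.75 × 0.6 × 70 × 0.2209 = 6.96 kips/in.
L_req = P_u / φr_n = 97.1 / 6.96 = 13.95 in total.
Round up → use L = 14 in.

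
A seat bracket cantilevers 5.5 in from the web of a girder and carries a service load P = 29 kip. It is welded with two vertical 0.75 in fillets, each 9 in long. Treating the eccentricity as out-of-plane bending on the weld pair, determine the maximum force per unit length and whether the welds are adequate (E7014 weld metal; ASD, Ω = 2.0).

E70XX → F_EXX = 70 ksi.
L_w = 2 × 9 = 18 in; section modulus (unit throat) S = 2 × L²/6 = 27 in².
Direct shear f_v = P/L_w = 29/18 = 1.611 kip/in.
Moment M = P × e = 29 × 5.5 = 159.5 kip·in; bending f_b = M/S = 5.907 kip/in.
f_max = √(f_v² + f_b²) = √(1.611² + 5.907²) = 6.123 kip/in.
r_n/Ω = (1/2.0) × 0.6 × 70 × (0.707 × 0.75) = 11.14 kip/in → adequate.

f_max ≈ 6.12 kip/in; adequate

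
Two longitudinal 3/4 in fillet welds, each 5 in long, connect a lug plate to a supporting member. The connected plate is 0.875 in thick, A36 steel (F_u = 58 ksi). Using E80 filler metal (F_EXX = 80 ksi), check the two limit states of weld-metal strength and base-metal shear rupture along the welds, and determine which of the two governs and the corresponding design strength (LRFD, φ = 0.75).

φR_n ≈ 191 kips (weld metal governs)

t_e = 0.707 × 0.75 = 0.5302 in; L = 10 in.
Weld metal: φR_n = 0.75 × 0.6 × 80 × 0.5302 × 10 = 190.9 kips.
Base metal (shear rupture): φR_n = 0.75 × 0.6 × 58 × 0.875 × 10 = 228.4 kips.
Governing: weld metal.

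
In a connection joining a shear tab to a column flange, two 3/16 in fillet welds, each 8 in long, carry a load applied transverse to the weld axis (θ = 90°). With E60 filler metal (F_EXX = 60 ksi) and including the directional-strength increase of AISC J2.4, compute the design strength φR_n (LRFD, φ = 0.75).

φR_n ≈ 85.9 kips

t_e = 0.707 × 0.1875 = 0.1326 in; A_we = 0.1326 × 16 = 2.121 in².
Directional factor: 1.0 + 0.5 sin^1.5(90°) = 1.5.
F_nw = 0.6 × 60 × 1.5 = 54 ksi.
φR_n = 0.75 × 54 × 2.121 = 85.9 kips.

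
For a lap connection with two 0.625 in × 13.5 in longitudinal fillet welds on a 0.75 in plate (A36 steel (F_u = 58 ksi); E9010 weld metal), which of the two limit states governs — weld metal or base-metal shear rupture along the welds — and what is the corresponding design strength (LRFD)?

E90XX → F_EXX = 90 ksi.
t_e = 0.707 × 0.625 = 0.4419 in; L = 27 in.
Weld metal: φR_n = 0.75 × 0.6 × 90 × 0.4419 × 27 = 483.2 kips.
Base metal (shear rupture): φR_n = 0.75 × 0.6 × 58 × 0.75 × 27 = 528.5 kips.
Governing: weld metal.

φR_n ≈ 483 kips (weld metal governs)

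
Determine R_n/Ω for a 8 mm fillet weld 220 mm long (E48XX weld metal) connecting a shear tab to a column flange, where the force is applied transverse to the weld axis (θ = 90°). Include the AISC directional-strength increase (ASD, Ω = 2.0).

E48XX → F_EXX = 480 MPa.
t_e = 0.707 × 8 = 5.656 mm; A_we = 5.656 × 220 = 1244 mm².
Directional factor: 1.0 + 0.5 sin^1.5(90°) = 1.5.
F_nw = 0.6 × 480 × 1.5 = 432 MPa.
R_n/Ω = (432 × 1244) / 2.0 × 10⁻³ = 268.8 kN.

R_n/Ω ≈ 269 kN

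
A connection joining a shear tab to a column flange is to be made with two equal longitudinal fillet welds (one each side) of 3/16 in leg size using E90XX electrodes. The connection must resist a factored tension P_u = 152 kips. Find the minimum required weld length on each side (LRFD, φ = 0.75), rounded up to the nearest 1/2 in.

E90XX → F_EXX = 90 ksi.
Throat t_e = 0.707 × 0.1875 = 0.1326 in.
φr_n = 0.75 × 0.6 × 90 × 0.1326 = 5.369 kips/in.
L_req = P_u / φr_n = 152 / 5.369 = 28.31 in total.
Per side: 28.31 / 2 = 14.16 in.
Round up → use L = 14.5 in on each side.

L = 14.5 in on each side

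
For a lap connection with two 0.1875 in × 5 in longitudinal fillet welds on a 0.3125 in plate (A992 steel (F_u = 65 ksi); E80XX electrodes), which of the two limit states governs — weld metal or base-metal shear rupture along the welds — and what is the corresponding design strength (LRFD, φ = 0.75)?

φR_n ≈ 47.7 kip (weld metal governs)

E80XX → F_EXX = 80 ksi.
t_e = 0.707 × 0.1875 = 0.1326 in; L = 10 in.
Weld metal: φR_n = 0.75 × 0.6 × 80 × 0.1326 × 10 = 47.72 kip.
Base metal (shear rupture): φR_n = 0.75 × 0.6 × 65 × 0.3125 × 10 = 91.41 kip.
Governing: weld metal.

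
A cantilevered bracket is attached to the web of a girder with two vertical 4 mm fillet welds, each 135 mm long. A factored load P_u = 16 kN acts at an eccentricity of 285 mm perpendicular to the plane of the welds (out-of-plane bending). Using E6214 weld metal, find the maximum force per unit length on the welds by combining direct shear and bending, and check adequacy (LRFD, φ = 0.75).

f_max ≈ 753 N/mm; adequate

E62XX → F_EXX = 620 MPa.
L_w = 2 × 135 = 270 mm; section modulus (unit throat) S = 2 × L²/6 = 6075 mm².
Direct shear f_v = P/L_w = 16×10³/270 = 59.26 N/mm.
Moment M = P × e = 16×10³ × 285 = 4560000 N·mm; bending f_b = M/S = 750.6 N/mm.
f_max = √(f_v² + f_b²) = √(59.26² + 750.6²) = 753 N/mm.
φr_n = 0.75 × 0.6 × 620 × (0.707 × 4) = 789 N/mm → adequate.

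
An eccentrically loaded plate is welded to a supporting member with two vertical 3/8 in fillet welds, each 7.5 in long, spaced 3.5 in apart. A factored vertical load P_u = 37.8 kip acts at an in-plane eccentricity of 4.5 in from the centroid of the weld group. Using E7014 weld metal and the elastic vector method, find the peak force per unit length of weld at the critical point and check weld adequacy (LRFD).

E70XX → F_EXX = 70 ksi.
Total weld length L_w = 15 in. Treat welds as unit-width lines.
Polar moment about centroid: J = 2[d³/12 + d(b/2)²] = 2[7.5³/12 + 7.5×1.75²] = 116.2 in³.
Direct shear f_v = P/L_w = 37.8 / 15 = 2.52 kip/in (vertical).
Torsion M = P·e = 37.8 × 4.5 = 170.1 kip·in.
Critical point at (x, y) = (1.75, 3.75) from centroid. f_tx = M·y/J = 5.487 kip/in; f_ty = M·x/J = 2.561 kip/in.
Resultant f_max = √[f_tx² + (f_v + f_ty)²] = √[5.487² + (2.52 + 2.561)²] = 7.478 kip/in.
Capacity per unit length: φr_n = 0.75 × 0.6 × 70 × (0.707 × 0.375) = 8.351 kip/in.
7.478 ≤ 8.351 → adequate.

f_max ≈ 7.48 kip/in; adequate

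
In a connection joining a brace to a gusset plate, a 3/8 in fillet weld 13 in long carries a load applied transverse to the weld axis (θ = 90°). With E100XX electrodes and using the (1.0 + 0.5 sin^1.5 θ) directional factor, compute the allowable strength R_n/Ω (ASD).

R_n/Ω ≈ 155 kips

E100XX → F_EXX = 100 ksi.
t_e = 0.707 × 0.375 = 0.2651 in; A_we = 0.2651 × 13 = 3.447 in².
Directional factor: 1.0 + 0.5 sin^1.5(90°) = 1.5.
F_nw = 0.6 × 100 × 1.5 = 90 ksi.
R_n/Ω = (90 × 3.447) / 2.0 = 155.1 kips.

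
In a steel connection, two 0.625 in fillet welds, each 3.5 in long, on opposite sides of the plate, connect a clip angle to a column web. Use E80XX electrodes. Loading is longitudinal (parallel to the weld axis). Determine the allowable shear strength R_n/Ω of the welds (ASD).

R_n/Ω ≈ 74.2 kip

E80XX → F_EXX = 80 ksi.
Effective throat t_e = 0.707 × 0.625 = 0.4419 in.
Total length L = 7 in; A_we = 0.4419 × 7 = 3.093 in².
F_nw = 0.6 F_EXX = 0.6 × 80 = 48 ksi.
R_n = 48 × 3.093 = 148.5 kip; R_n/Ω = 148.5/2.0 = 74.23 kip.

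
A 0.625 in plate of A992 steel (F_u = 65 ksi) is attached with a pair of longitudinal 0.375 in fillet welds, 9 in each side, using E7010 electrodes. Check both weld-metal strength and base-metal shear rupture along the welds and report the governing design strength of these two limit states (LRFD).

φR_n ≈ 150 kips (weld metal governs)

E70XX → F_EXX = 70 ksi.
t_e = 0.707 × 0.375 = 0.2651 in; L = 18 in.
Weld metal: φR_n = 0.75 × 0.6 × 70 × 0.2651 × 18 = 150.3 kips.
Base metal (shear rupture): φR_n = 0.75 × 0.6 × 65 × 0.625 × 18 = 329.1 kips.
Governing: weld metal.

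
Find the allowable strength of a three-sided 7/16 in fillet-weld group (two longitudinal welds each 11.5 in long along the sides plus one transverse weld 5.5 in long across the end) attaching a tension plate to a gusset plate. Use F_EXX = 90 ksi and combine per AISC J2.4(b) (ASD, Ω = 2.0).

t_e = 0.707 × 0.4375 = 0.3093 in.
R_nwl = 0.6 × 90 × 0.3093 × 23 = 384.2 kip (longitudinal, 2 welds).
R_nwt = 0.6 × 90 × 0.3093 × 5.5 = 91.87 kip (transverse, base value).
(i) R_nwl + R_nwt = 476 kip; (ii) 0.85 R_nwl + 1.5 R_nwt = 464.3 kip.
R_n = max = 476 kip [governs: (i)]; R_n/Ω = 238 kip.

R_n/Ω ≈ 238 kip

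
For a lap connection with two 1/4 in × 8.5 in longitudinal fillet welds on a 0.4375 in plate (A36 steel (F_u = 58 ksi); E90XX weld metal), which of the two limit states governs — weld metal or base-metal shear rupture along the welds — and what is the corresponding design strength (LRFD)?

E90XX → F_EXX = 90 ksi.
t_e = 0.707 × 0.25 = 0.1767 in; L = 17 in.
Weld metal: φR_n = 0.75 × 0.6 × 90 × 0.1767 × 17 = 121.7 kips.
Base metal (shear rupture): φR_n = 0.75 × 0.6 × 58 × 0.4375 × 17 = 194.1 kips.
Governing: weld metal.

φR_n ≈ 122 kips (weld metal governs)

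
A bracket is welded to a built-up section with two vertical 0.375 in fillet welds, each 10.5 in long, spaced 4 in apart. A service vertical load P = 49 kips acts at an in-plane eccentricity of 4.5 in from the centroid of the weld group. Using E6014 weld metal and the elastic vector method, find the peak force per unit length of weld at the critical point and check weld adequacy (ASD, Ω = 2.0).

E60XX → F_EXX = 60 ksi.
Total weld length L_w = 21 in. Treat welds as unit-width lines.
Polar moment about centroid: J = 2[d³/12 + d(b/2)²] = 2[10.5³/12 + 10.5×2²] = 276.9 in³.
Direct shear f_v = P/L_w = 49 / 21 = 2.333 kip/in (vertical).
Torsion M = P·e = 49 × 4.5 = 220.5 kip·in.
Critical point at (x, y) = (2, 5.25) from centroid. f_tx = M·y/J = 4.18 kip/in; f_ty = M·x/J = 1.592 kip/in.
Resultant f_max = √[f_tx² + (f_v + f_ty)²] = √[4.18² + (2.333 + 1.592)²] = 5.735 kip/in.
Capacity per unit length: r_n/Ω = (1/2.0) × 0.6 × 60 × (0.707 × 0.375) = 4.772 kip/in.
5.735 > 4.772 → NOT adequate.

f_max ≈ 5.73 kip/in; NOT adequate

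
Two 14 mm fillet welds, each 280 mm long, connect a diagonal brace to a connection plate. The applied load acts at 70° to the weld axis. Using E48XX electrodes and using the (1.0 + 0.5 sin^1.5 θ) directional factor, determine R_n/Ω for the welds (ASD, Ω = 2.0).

E48XX → F_EXX = 480 MPa.
t_e = 0.707 × 14 = 9.898 mm; A_we = 9.898 × 560 = 5543 mm².
Directional factor: 1.0 + 0.5 sin^1.5(70°) = 1.455.
F_nw = 0.6 × 480 × 1.455 = 419.2 MPa.
R_n/Ω = (419.2 × 5543) / 2.0 × 10⁻³ = 1162 kN.

R_n/Ω ≈ 1160 kN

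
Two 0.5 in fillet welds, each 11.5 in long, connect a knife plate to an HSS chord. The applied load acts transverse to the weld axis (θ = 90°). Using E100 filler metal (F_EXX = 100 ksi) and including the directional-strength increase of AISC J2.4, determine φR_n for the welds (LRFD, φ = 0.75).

φR_n ≈ 549 kip

t_e = 0.707 × 0.5 = 0.3535 in; A_we = 0.3535 × 23 = 8.13 in².
Directional factor: 1.0 + 0.5 sin^1.5(90°) = 1.5.
F_nw = 0.6 × 100 × 1.5 = 90 ksi.
φR_n = 0.75 × 90 × 8.13 = 548.8 kip.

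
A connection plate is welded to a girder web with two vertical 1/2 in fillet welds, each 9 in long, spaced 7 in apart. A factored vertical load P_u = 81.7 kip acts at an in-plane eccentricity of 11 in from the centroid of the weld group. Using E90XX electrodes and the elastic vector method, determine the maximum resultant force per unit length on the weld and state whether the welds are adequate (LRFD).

E90XX → F_EXX = 90 ksi.
Total weld length L_w = 18 in. Treat welds as unit-width lines.
Polar moment about centroid: J = 2[d³/12 + d(b/2)²] = 2[9³/12 + 9×3.5²] = 342 in³.
Direct shear f_v = P/L_w = 81.7 / 18 = 4.539 kip/in (vertical).
Torsion M = P·e = 81.7 × 11 = 898.7 kip·in.
Critical point at (x, y) = (3.5, 4.5) from centroid. f_tx = M·y/J = 11.83 kip/in; f_ty = M·x/J = 9.197 kip/in.
Resultant f_max = √[f_tx² + (f_v + f_ty)²] = √[11.83² + (4.539 + 9.197)²] = 18.12 kip/in.
Capacity per unit length: φr_n = 0.75 × 0.6 × 90 × (0.707 × 0.5) = 14.32 kip/in.
18.12 > 14.32 → NOT adequate.

f_max ≈ 18.1 kip/in; NOT adequate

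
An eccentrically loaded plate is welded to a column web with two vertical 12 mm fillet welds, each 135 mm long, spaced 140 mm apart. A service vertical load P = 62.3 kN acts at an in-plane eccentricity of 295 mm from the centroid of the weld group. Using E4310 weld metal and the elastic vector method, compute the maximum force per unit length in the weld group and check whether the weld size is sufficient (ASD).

f_max ≈ 1210 N/mm; NOT adequate

E43XX → F_EXX = 430 MPa.
Total weld length L_w = 270 mm. Treat welds as unit-width lines.
Polar moment about centroid: J = 2[d³/12 + d(b/2)²] = 2[135³/12 + 135×70²] = 1733000 mm³.
Direct shear f_v = P/L_w = 62.3×10³ / 270 = 230.7 N/mm (vertical).
Torsion M = P·e = 62.3×10³ × 295 = 18378000 N·mm.
Critical point at (x, y) = (70, 67.5) from centroid. f_tx = M·y/J = 715.8 N/mm; f_ty = M·x/J = 742.3 N/mm.
Resultant f_max = √[f_tx² + (f_v + f_ty)²] = √[715.8² + (230.7 + 742.3)²] = 1208 N/mm.
Capacity per unit length: r_n/Ω = (1/2.0) × 0.6 × 430 × (0.707 × 12) = 1094 N/mm.
1208 > 1094 → NOT adequate.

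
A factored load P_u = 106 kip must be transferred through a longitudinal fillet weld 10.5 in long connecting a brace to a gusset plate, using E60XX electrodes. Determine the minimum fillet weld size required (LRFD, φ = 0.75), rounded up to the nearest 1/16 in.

w = 9/16 in

E60XX → F_EXX = 60 ksi.
Total weld length L = 10.5 in.
Required throat t_e = P_u / (φ × 0.6 F_EXX × L) = 106 / (0.75 × 0.6 × 60 × 10.5) = 0.3739 in.
Required leg w = t_e / 0.707 = 0.5289 in → use 9/16 in.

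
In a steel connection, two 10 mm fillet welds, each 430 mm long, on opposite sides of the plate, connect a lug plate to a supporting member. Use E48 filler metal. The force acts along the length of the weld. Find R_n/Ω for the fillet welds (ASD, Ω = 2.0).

E48XX → F_EXX = 480 MPa.
Effective throat t_e = 0.707 × 10 = 7.07 mm.
Total length L = 860 mm; A_we = 7.07 × 860 = 6080 mm².
F_nw = 0.6 F_EXX = 0.6 × 480 = 288 MPa.
R_n = 288 × 6080 × 10⁻³ = 1751 kN; R_n/Ω = 1751/2.0 = 875.5 kN.

R_n/Ω ≈ 876 kN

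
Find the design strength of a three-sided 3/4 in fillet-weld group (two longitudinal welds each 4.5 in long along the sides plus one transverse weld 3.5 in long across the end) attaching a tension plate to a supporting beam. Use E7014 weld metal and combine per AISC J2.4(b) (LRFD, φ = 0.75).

E70XX → F_EXX = 70 ksi.
t_e = 0.707 × 0.75 = 0.5302 in.
R_nwl = 0.6 × 70 × 0.5302 × 9 = 200.4 kip (longitudinal, 2 welds).
R_nwt = 0.6 × 70 × 0.5302 × 3.5 = 77.95 kip (transverse, base value).
(i) R_nwl + R_nwt = 278.4 kip; (ii) 0.85 R_nwl + 1.5 R_nwt = 287.3 kip.
R_n = max = 287.3 kip [governs: (ii)]; φR_n = 215.5 kip.

φR_n ≈ 215 kip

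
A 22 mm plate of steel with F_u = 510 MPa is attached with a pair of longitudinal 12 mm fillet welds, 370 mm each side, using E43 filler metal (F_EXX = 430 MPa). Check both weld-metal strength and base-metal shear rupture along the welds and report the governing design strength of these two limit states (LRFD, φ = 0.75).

t_e = 0.707 × 12 = 8.484 mm; L = 740 mm.
Weld metal: φR_n = 0.75 × 0.6 × 430 × 8.484 × 740 × 10⁻³ = 1215 kN.
Base metal (shear rupture): φR_n = 0.75 × 0.6 × 510 × 22 × 740 × 10⁻³ = 3736 kN.
Governing: weld metal.

φR_n ≈ 1210 kN (weld metal governs)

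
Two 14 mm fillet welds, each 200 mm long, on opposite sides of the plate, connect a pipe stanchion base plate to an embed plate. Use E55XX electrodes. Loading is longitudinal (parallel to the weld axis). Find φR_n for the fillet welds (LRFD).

E55XX → F_EXX = 550 MPa.
Effective throat t_e = 0.707 × 14 = 9.898 mm.
Total length L = 400 mm; A_we = 9.898 × 400 = 3959 mm².
F_nw = 0.6 F_EXX = 0.6 × 550 = 330 MPa.
φR_n = 0.75 × 330 × 3959 × 10⁻³ = 979.9 kN.

φR_n ≈ 980 kN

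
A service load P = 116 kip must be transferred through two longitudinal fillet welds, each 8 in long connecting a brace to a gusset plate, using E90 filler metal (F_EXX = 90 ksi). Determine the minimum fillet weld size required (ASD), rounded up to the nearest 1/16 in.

w = 7/16 in

Total weld length L = 16 in.
Required throat t_e = P × Ω / (0.6 F_EXX × L) = 116 × 2.0 / (0.6 × 90 × 16) = 0.2685 in.
Required leg w = t_e / 0.707 = 0.3798 in → use 7/16 in.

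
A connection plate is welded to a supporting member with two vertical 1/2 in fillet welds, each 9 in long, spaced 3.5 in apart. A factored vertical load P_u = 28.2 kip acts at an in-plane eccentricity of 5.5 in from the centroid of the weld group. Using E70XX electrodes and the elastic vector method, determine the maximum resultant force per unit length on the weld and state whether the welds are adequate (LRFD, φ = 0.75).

E70XX → F_EXX = 70 ksi.
Total weld length L_w = 18 in. Treat welds as unit-width lines.
Polar moment about centroid: J = 2[d³/12 + d(b/2)²] = 2[9³/12 + 9×1.75²] = 176.6 in³.
Direct shear f_v = P/L_w = 28.2 / 18 = 1.567 kip/in (vertical).
Torsion M = P·e = 28.2 × 5.5 = 155.1 kip·in.
Critical point at (x, y) = (1.75, 4.5) from centroid. f_tx = M·y/J = 3.952 kip/in; f_ty = M·x/J = 1.537 kip/in.
Resultant f_max = √[f_tx² + (f_v + f_ty)²] = √[3.952² + (1.567 + 1.537)²] = 5.025 kip/in.
Capacity per unit length: φr_n = 0.75 × 0.6 × 70 × (0.707 × 0.5) = 11.14 kip/in.
5.025 ≤ 11.14 → adequate.

f_max ≈ 5.02 kip/in; adequate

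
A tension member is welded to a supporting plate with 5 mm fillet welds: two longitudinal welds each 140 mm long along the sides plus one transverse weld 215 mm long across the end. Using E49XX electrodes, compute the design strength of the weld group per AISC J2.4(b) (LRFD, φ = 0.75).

φR_n ≈ 437 kN

E49XX → F_EXX = 490 MPa.
t_e = 0.707 × 5 = 3.535 mm.
R_nwl = 0.6 × 490 × 3.535 × 280 × 10⁻³ = 291 kN (longitudinal, 2 welds).
R_nwt = 0.6 × 490 × 3.535 × 215 × 10⁻³ = 223.4 kN (transverse, base value).
(i) R_nwl + R_nwt = 514.4 kN; (ii) 0.85 R_nwl + 1.5 R_nwt = 582.5 kN.
R_n = max = 582.5 kN [governs: (ii)]; φR_n = 436.9 kN.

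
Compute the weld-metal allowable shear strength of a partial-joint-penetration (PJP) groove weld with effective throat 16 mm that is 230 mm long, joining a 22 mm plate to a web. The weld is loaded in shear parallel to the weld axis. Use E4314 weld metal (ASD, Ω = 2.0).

E43XX → F_EXX = 430 MPa.
Effective throat (given) t_e = 16 mm.
A_we = 16 × 230 = 3680 mm².
F_nw = 0.6 F_EXX = 258 MPa.
R_n/Ω = (258 × 3680) / 2.0 × 10⁻³ = 474.7 kN.

R_n/Ω ≈ 475 kN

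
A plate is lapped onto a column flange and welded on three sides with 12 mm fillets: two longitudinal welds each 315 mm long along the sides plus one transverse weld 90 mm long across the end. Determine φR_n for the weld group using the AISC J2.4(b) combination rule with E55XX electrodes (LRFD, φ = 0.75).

φR_n ≈ 1510 kN

E55XX → F_EXX = 550 MPa.
t_e = 0.707 × 12 = 8.484 mm.
R_nwl = 0.6 × 550 × 8.484 × 630 × 10⁻³ = 1764 kN (longitudinal, 2 welds).
R_nwt = 0.6 × 550 × 8.484 × 90 × 10⁻³ = 252 kN (transverse, base value).
(i) R_nwl + R_nwt = 2016 kN; (ii) 0.85 R_nwl + 1.5 R_nwt = 1877 kN.
R_n = max = 2016 kN [governs: (i)]; φR_n = 1512 kN.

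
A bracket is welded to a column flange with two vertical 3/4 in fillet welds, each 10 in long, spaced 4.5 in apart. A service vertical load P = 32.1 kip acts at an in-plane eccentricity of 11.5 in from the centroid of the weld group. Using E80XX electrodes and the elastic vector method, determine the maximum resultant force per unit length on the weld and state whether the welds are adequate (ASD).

E80XX → F_EXX = 80 ksi.
Total weld length L_w = 20 in. Treat welds as unit-width lines.
Polar moment about centroid: J = 2[d³/12 + d(b/2)²] = 2[10³/12 + 10×2.25²] = 267.9 in³.
Direct shear f_v = P/L_w = 32.1 / 20 = 1.605 kip/in (vertical).
Torsion M = P·e = 32.1 × 11.5 = 369.15 kip·in.
Critical point at (x, y) = (2.25, 5) from centroid. f_tx = M·y/J = 6.889 kip/in; f_ty = M·x/J = 3.1 kip/in.
Resultant f_max = √[f_tx² + (f_v + f_ty)²] = √[6.889² + (1.605 + 3.1)²] = 8.343 kip/in.
Capacity per unit length: r_n/Ω = (1/2.0) × 0.6 × 80 × (0.707 × 0.75) = 12.73 kip/in.
8.343 ≤ 12.73 → adequate.

f_max ≈ 8.34 kip/in; adequate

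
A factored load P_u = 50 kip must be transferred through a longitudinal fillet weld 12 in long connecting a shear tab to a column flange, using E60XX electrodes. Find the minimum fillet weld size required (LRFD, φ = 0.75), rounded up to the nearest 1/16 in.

E60XX → F_EXX = 60 ksi.
Total weld length L = 12 in.
Required throat t_e = P_u / (φ × 0.6 F_EXX × L) = 50 / (0.75 × 0.6 × 60 × 12) = 0.1543 in.
Required leg w = t_e / 0.707 = 0.2183 in → use 1/4 in.

w = 1/4 in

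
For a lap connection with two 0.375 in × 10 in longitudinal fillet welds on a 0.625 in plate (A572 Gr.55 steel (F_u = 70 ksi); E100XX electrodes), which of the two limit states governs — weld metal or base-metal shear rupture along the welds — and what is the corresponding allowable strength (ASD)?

R_n/Ω ≈ 159 kip (weld metal governs)

E100XX → F_EXX = 100 ksi.
t_e = 0.707 × 0.375 = 0.2651 in; L = 20 in.
Weld metal: R_n/Ω = (1/2.0) × 0.6 × 100 × 0.2651 × 20 = 159.1 kip.
Base metal (shear rupture): R_n/Ω = (1/2.0) × 0.6 × 70 × 0.625 × 20 = 262.5 kip.
Governing: weld metal.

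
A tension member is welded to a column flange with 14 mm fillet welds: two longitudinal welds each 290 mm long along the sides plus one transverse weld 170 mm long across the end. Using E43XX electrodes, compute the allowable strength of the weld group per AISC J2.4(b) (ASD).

R_n/Ω ≈ 958 kN

E43XX → F_EXX = 430 MPa.
t_e = 0.707 × 14 = 9.898 mm.
R_nwl = 0.6 × 430 × 9.898 × 580 × 10⁻³ = 1481 kN (longitudinal, 2 welds).
R_nwt = 0.6 × 430 × 9.898 × 170 × 10⁻³ = 434.1 kN (transverse, base value).
(i) R_nwl + R_nwt = 1915 kN; (ii) 0.85 R_nwl + 1.5 R_nwt = 1910 kN.
R_n = max = 1915 kN [governs: (i)]; R_n/Ω = 957.6 kN.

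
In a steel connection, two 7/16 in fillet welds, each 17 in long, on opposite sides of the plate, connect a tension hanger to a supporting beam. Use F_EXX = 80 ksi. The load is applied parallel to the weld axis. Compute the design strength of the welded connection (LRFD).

φR_n ≈ 379 kip

Effective throat t_e = 0.707 × 0.4375 = 0.3093 in.
Total length L = 34 in; A_we = 0.3093 × 34 = 10.52 in².
F_nw = 0.6 F_EXX = 0.6 × 80 = 48 ksi.
φR_n = 0.75 × 48 × 10.52 = 378.6 kip.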